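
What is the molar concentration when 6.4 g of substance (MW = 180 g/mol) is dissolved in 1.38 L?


C = (mass / MW) / volume
C = (6.4 / 180) / 1.38
C = 0.0258 M

0.0258 M


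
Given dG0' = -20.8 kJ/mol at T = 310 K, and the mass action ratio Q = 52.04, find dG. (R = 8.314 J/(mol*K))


dG = dG0' + RT * ln(Q) / 1000
dG = -20.8 + 8.314 * 310 * ln(52.04) / 1000
dG = -10.6143 kJ/mol

-10.6143 kJ/mol


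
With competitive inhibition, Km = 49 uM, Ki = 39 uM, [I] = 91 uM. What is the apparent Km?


Km_app = Km * (1 + [I]/Ki)
Km_app = 49 * (1 + 91/39)
Km_app = 163.3333 uM

163.3333 uM


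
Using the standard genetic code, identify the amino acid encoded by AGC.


Standard genetic code lookup.
Codon AGC -> Ser

Ser


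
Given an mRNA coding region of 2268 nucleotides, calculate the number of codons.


codons = nucleotides / 3
codons = 2268 / 3 = 756

756


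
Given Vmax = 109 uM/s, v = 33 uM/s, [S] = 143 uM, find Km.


Km = [S] * (Vmax - v) / v
Km = 143 * (109 - 33) / 33
Km = 329.3333 uM

329.3333 uM


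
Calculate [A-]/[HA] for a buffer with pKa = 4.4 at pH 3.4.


[A-]/[HA] = 10^(pH - pKa)
= 10^(3.4 - 4.4)
= 0.1

0.1


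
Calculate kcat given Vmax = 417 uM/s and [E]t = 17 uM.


kcat = Vmax / [E]t
kcat = 417 / 17
kcat = 24.5294 s^-1

24.5294 s^-1


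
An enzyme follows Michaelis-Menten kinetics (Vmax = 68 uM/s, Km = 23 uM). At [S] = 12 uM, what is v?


v = Vmax * [S] / (Km + [S])
v = 68 * 12 / (23 + 12)
v = 23.3143 uM/s

23.3143 uM/s


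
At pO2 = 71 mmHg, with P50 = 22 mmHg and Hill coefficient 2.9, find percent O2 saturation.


Y = pO2^n / (P50^n + pO2^n)
Y = 71^2.9 / (22^2.9 + 71^2.9)
Y = 96.76%

96.76%


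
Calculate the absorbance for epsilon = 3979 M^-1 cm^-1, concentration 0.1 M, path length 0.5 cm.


A = epsilon * c * l
A = 3979 * 0.1 * 0.5
A = 198.95

198.95


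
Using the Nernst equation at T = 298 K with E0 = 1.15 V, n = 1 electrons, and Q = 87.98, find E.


E = E0 - (RT/nF) * ln(Q)
E = 1.15 - (8.314 * 298 / (1 * 96485)) * ln(87.98)
E = 1.035 V

1.035 V


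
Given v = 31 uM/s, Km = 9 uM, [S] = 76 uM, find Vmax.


Vmax = v * (Km + [S]) / [S]
Vmax = 31 * (9 + 76) / 76
Vmax = 34.6711 uM/s

34.6711 uM/s


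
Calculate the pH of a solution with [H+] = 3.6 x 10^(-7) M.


pH = -log10([H+])
pH = -log10(3.6 x 10^(-7))
pH = 6.4437

6.4437


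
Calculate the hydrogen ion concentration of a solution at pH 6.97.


[H+] = 10^(-pH)
[H+] = 10^(-6.97)
[H+] = 1.072e-07 M

1.072e-07 M


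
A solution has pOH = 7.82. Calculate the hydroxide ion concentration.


[OH-] = 10^(-pOH)
[OH-] = 10^(-7.82)
[OH-] = 1.514e-08 M

1.514e-08 M


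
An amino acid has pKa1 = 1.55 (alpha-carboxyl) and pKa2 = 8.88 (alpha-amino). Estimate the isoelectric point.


pI = (pKa1 + pKa2) / 2
pI = (1.55 + 8.88) / 2
pI = 5.215

5.215


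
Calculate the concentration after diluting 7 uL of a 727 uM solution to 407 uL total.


C2 = C1 * V1 / V2
C2 = 727 * 7 / 407
C2 = 12.5037 uM

12.5037 uM


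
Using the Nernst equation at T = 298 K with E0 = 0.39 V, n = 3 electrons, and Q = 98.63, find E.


E = E0 - (RT/nF) * ln(Q)
E = 0.39 - (8.314 * 298 / (3 * 96485)) * ln(98.63)
E = 0.3507 V

0.3507 V


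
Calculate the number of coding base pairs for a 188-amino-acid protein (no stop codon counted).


Each amino acid = 1 codon = 3 bp
bp = 188 * 3 = 564 bp

564 bp


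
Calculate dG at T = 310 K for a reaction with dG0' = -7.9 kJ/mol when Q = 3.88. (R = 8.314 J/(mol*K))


dG = dG0' + RT * ln(Q) / 1000
dG = -7.9 + 8.314 * 310 * ln(3.88) / 1000
dG = -4.4056 kJ/mol

-4.4056 kJ/mol


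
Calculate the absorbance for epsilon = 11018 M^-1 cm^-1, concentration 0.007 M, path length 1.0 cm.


A = epsilon * c * l
A = 11018 * 0.007 * 1.0
A = 77.126

77.126


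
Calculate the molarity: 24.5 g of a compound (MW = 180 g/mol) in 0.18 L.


C = (mass / MW) / volume
C = (24.5 / 180) / 0.18
C = 0.7562 M

0.7562 M


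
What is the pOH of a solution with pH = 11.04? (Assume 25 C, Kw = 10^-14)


pOH = 14 - pH
pOH = 14 - 11.04
pOH = 2.96

2.96


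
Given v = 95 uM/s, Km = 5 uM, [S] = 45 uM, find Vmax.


Vmax = v * (Km + [S]) / [S]
Vmax = 95 * (5 + 45) / 45
Vmax = 105.5556 uM/s

105.5556 uM/s


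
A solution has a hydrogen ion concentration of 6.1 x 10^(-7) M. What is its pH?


pH = -log10([H+])
pH = -log10(6.1 x 10^(-7))
pH = 6.2147

6.2147


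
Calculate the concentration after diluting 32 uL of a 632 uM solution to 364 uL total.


C2 = C1 * V1 / V2
C2 = 632 * 32 / 364
C2 = 55.5604 uM

55.5604 uM


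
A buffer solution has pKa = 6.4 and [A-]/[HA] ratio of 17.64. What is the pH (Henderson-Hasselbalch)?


pH = pKa + log10([A-]/[HA])
pH = 6.4 + log10(17.64)
pH = 7.6465

7.6465


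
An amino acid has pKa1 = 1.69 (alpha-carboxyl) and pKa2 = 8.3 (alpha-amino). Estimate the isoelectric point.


pI = (pKa1 + pKa2) / 2
pI = (1.69 + 8.3) / 2
pI = 4.995

4.995


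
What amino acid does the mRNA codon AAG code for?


Standard genetic code lookup.
Codon AAG -> Lys

Lys


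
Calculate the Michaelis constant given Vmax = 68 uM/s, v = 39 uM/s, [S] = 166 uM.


Km = [S] * (Vmax - v) / v
Km = 166 * (68 - 39) / 39
Km = 123.4359 uM

123.4359 uM


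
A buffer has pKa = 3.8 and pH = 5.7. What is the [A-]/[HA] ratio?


[A-]/[HA] = 10^(pH - pKa)
= 10^(5.7 - 3.8)
= 79.4328

79.4328


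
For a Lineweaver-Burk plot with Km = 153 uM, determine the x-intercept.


x-intercept = -1/Km
= -1/153
= -0.0065 1/uM

-0.0065 1/uM


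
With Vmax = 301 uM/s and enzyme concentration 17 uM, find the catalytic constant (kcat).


kcat = Vmax / [E]t
kcat = 301 / 17
kcat = 17.7059 s^-1

17.7059 s^-1


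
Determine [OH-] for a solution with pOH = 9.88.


[OH-] = 10^(-pOH)
[OH-] = 10^(-9.88)
[OH-] = 1.318e-10 M

1.318e-10 M


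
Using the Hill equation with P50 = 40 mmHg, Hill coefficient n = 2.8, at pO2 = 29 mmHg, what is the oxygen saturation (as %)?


Y = pO2^n / (P50^n + pO2^n)
Y = 29^2.8 / (40^2.8 + 29^2.8)
Y = 28.9%

28.9%


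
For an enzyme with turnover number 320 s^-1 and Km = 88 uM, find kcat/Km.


Catalytic efficiency = kcat / Km
= 320 / 88
= 3.6364 uM^-1*s^-1

3.6364 uM^-1*s^-1


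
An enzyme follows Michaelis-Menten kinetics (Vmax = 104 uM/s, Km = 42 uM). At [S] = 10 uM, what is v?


v = Vmax * [S] / (Km + [S])
v = 104 * 10 / (42 + 10)
v = 20.0 uM/s

20.0 uM/s


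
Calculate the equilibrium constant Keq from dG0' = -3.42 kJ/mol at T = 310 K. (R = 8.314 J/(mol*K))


Keq = exp(-dG0 * 1000 / (R * T))
Keq = exp(-(-3.42) * 1000 / (8.314 * 310))
Keq = 3.7695

3.7695


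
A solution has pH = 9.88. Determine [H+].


[H+] = 10^(-pH)
[H+] = 10^(-9.88)
[H+] = 1.318e-10 M

1.318e-10 M


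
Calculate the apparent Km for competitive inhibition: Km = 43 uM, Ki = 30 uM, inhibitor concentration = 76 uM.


Km_app = Km * (1 + [I]/Ki)
Km_app = 43 * (1 + 76/30)
Km_app = 151.9333 uM

151.9333 uM


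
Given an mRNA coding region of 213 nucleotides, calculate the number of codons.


codons = nucleotides / 3
codons = 213 / 3 = 71

71


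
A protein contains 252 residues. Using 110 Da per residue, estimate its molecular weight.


MW = n_residues * 110 Da
MW = 252 * 110
MW = 27720 Da

27720 Da


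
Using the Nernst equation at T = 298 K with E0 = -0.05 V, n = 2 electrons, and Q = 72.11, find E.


E = E0 - (RT/nF) * ln(Q)
E = -0.05 - (8.314 * 298 / (2 * 96485)) * ln(72.11)
E = -0.1049 V

-0.1049 V


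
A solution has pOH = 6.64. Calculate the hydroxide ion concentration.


[OH-] = 10^(-pOH)
[OH-] = 10^(-6.64)
[OH-] = 2.291e-07 M

2.291e-07 M


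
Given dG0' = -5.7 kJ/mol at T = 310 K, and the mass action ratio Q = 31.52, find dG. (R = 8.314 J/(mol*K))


dG = dG0' + RT * ln(Q) / 1000
dG = -5.7 + 8.314 * 310 * ln(31.52) / 1000
dG = 3.1934 kJ/mol

3.1934 kJ/mol


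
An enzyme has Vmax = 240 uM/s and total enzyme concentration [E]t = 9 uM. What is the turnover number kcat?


kcat = Vmax / [E]t
kcat = 240 / 9
kcat = 26.6667 s^-1

26.6667 s^-1


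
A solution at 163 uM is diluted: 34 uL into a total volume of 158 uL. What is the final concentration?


C2 = C1 * V1 / V2
C2 = 163 * 34 / 158
C2 = 35.0759 uM

35.0759 uM


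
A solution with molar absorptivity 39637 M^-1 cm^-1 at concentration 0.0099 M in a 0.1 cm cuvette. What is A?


A = epsilon * c * l
A = 39637 * 0.0099 * 0.1
A = 39.2406

39.2406


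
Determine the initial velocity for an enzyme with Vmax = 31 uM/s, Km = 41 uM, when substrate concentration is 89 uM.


v = Vmax * [S] / (Km + [S])
v = 31 * 89 / (41 + 89)
v = 21.2231 uM/s

21.2231 uM/s


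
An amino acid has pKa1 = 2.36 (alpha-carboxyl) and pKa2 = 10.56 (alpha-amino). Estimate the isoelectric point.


pI = (pKa1 + pKa2) / 2
pI = (2.36 + 10.56) / 2
pI = 6.46

6.46


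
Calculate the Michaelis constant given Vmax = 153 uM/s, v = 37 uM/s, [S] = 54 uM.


Km = [S] * (Vmax - v) / v
Km = 54 * (153 - 37) / 37
Km = 169.2973 uM

169.2973 uM


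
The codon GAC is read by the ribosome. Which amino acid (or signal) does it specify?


Standard genetic code lookup.
Codon GAC -> Asp

Asp


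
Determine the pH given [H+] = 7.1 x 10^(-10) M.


pH = -log10([H+])
pH = -log10(7.1 x 10^(-10))
pH = 9.1487

9.1487


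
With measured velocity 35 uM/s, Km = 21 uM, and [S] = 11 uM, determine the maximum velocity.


Vmax = v * (Km + [S]) / [S]
Vmax = 35 * (21 + 11) / 11
Vmax = 101.8182 uM/s

101.8182 uM/s


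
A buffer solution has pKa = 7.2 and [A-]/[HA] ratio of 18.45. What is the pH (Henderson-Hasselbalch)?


pH = pKa + log10([A-]/[HA])
pH = 7.2 + log10(18.45)
pH = 8.466

8.466


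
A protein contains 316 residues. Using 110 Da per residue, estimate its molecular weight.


MW = n_residues * 110 Da
MW = 316 * 110
MW = 34760 Da

34760 Da


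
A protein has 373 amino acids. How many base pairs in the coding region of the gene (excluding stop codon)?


Each amino acid = 1 codon = 3 bp
bp = 373 * 3 = 1119 bp

1119 bp


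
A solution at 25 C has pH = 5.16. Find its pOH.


pOH = 14 - pH
pOH = 14 - 5.16
pOH = 8.84

8.84


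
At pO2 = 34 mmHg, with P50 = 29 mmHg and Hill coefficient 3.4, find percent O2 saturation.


Y = pO2^n / (P50^n + pO2^n)
Y = 34^3.4 / (29^3.4 + 34^3.4)
Y = 63.2%

63.2%


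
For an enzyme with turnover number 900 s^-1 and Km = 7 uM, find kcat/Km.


Catalytic efficiency = kcat / Km
= 900 / 7
= 128.5714 uM^-1*s^-1

128.5714 uM^-1*s^-1


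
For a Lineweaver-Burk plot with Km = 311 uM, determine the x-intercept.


x-intercept = -1/Km
= -1/311
= -0.0032 1/uM

-0.0032 1/uM


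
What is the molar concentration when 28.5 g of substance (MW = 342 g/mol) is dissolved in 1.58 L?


C = (mass / MW) / volume
C = (28.5 / 342) / 1.58
C = 0.0527 M

0.0527 M


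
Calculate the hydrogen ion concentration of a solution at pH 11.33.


[H+] = 10^(-pH)
[H+] = 10^(-11.33)
[H+] = 4.677e-12 M

4.677e-12 M


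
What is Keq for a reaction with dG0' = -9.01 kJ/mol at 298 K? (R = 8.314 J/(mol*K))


Keq = exp(-dG0 * 1000 / (R * T))
Keq = exp(-(-9.01) * 1000 / (8.314 * 298))
Keq = 37.9635

37.9635


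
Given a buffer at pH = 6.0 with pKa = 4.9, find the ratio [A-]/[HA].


[A-]/[HA] = 10^(pH - pKa)
= 10^(6.0 - 4.9)
= 12.5893

12.5893


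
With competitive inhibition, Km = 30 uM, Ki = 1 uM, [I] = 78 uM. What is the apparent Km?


Km_app = Km * (1 + [I]/Ki)
Km_app = 30 * (1 + 78/1)
Km_app = 2370.0 uM

2370.0 uM


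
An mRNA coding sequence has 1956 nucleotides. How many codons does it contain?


codons = nucleotides / 3
codons = 1956 / 3 = 652

652


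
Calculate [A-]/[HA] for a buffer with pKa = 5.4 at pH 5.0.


[A-]/[HA] = 10^(pH - pKa)
= 10^(5.0 - 5.4)
= 0.3981

0.3981


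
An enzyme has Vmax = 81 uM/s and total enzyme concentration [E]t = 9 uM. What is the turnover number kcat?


kcat = Vmax / [E]t
kcat = 81 / 9
kcat = 9.0 s^-1

9.0 s^-1


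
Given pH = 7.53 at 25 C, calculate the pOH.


pOH = 14 - pH
pOH = 14 - 7.53
pOH = 6.47

6.47


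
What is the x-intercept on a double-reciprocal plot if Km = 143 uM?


x-intercept = -1/Km
= -1/143
= -0.007 1/uM

-0.007 1/uM


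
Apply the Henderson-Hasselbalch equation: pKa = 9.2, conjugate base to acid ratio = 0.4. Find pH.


pH = pKa + log10([A-]/[HA])
pH = 9.2 + log10(0.4)
pH = 8.8021

8.8021


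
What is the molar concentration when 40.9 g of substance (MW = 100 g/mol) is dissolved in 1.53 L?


C = (mass / MW) / volume
C = (40.9 / 100) / 1.53
C = 0.2673 M

0.2673 M


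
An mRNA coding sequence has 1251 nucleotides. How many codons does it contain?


codons = nucleotides / 3
codons = 1251 / 3 = 417

417


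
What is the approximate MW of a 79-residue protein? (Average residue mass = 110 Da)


MW = n_residues * 110 Da
MW = 79 * 110
MW = 8690 Da

8690 Da


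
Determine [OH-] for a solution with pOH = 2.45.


[OH-] = 10^(-pOH)
[OH-] = 10^(-2.45)
[OH-] = 0.0035 M

0.0035 M


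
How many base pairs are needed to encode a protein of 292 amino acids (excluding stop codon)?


Each amino acid = 1 codon = 3 bp
bp = 292 * 3 = 876 bp

876 bp


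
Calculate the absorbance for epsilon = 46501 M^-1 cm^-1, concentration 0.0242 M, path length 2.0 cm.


A = epsilon * c * l
A = 46501 * 0.0242 * 2.0
A = 2250.6484

2250.6484


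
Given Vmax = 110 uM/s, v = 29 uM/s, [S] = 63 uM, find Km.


Km = [S] * (Vmax - v) / v
Km = 63 * (110 - 29) / 29
Km = 175.9655 uM

175.9655 uM


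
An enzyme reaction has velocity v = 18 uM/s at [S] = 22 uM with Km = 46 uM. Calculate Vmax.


Vmax = v * (Km + [S]) / [S]
Vmax = 18 * (46 + 22) / 22
Vmax = 55.6364 uM/s

55.6364 uM/s


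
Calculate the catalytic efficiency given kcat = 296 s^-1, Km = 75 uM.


Catalytic efficiency = kcat / Km
= 296 / 75
= 3.9467 uM^-1*s^-1

3.9467 uM^-1*s^-1


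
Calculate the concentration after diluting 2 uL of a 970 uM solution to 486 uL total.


C2 = C1 * V1 / V2
C2 = 970 * 2 / 486
C2 = 3.9918 uM

3.9918 uM


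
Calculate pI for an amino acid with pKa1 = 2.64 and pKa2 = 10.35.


pI = (pKa1 + pKa2) / 2
pI = (2.64 + 10.35) / 2
pI = 6.495

6.495


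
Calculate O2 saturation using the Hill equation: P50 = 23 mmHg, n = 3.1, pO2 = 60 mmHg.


Y = pO2^n / (P50^n + pO2^n)
Y = 60^3.1 / (23^3.1 + 60^3.1)
Y = 95.13%

95.13%


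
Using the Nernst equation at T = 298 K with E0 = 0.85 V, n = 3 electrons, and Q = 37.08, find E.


E = E0 - (RT/nF) * ln(Q)
E = 0.85 - (8.314 * 298 / (3 * 96485)) * ln(37.08)
E = 0.8191 V

0.8191 V


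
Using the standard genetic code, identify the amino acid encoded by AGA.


Standard genetic code lookup.
Codon AGA -> Arg

Arg


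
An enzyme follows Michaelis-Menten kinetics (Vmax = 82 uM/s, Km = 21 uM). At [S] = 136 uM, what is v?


v = Vmax * [S] / (Km + [S])
v = 82 * 136 / (21 + 136)
v = 71.0318 uM/s

71.0318 uM/s


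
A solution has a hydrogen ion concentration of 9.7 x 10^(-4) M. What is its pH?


pH = -log10([H+])
pH = -log10(9.7 x 10^(-4))
pH = 3.0132

3.0132


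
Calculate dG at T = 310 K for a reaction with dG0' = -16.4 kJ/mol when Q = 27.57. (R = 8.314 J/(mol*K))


dG = dG0' + RT * ln(Q) / 1000
dG = -16.4 + 8.314 * 310 * ln(27.57) / 1000
dG = -7.8517 kJ/mol

-7.8517 kJ/mol


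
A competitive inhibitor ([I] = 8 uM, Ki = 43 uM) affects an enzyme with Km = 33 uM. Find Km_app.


Km_app = Km * (1 + [I]/Ki)
Km_app = 33 * (1 + 8/43)
Km_app = 39.1395 uM

39.1395 uM


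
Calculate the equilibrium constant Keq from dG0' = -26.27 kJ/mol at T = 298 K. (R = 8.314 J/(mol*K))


Keq = exp(-dG0 * 1000 / (R * T))
Keq = exp(-(-26.27) * 1000 / (8.314 * 298))
Keq = 40260.3638

40260.3638


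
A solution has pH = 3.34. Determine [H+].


[H+] = 10^(-pH)
[H+] = 10^(-3.34)
[H+] = 4.571e-04 M

4.571e-04 M


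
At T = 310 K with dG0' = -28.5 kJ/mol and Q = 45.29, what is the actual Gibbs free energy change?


dG = dG0' + RT * ln(Q) / 1000
dG = -28.5 + 8.314 * 310 * ln(45.29) / 1000
dG = -18.6724 kJ/mol

-18.6724 kJ/mol


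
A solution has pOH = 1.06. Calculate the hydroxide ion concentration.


[OH-] = 10^(-pOH)
[OH-] = 10^(-1.06)
[OH-] = 0.0871 M

0.0871 M


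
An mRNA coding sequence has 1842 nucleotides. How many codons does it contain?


codons = nucleotides / 3
codons = 1842 / 3 = 614

614


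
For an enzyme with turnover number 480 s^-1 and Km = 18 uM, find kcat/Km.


Catalytic efficiency = kcat / Km
= 480 / 18
= 26.6667 uM^-1*s^-1

26.6667 uM^-1*s^-1


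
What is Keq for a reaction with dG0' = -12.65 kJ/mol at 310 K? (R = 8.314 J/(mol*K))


Keq = exp(-dG0 * 1000 / (R * T))
Keq = exp(-(-12.65) * 1000 / (8.314 * 310))
Keq = 135.3902

135.3902


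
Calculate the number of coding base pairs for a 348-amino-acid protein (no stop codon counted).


Each amino acid = 1 codon = 3 bp
bp = 348 * 3 = 1044 bp

1044 bp


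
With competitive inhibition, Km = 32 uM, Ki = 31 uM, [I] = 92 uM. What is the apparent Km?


Km_app = Km * (1 + [I]/Ki)
Km_app = 32 * (1 + 92/31)
Km_app = 126.9677 uM

126.9677 uM


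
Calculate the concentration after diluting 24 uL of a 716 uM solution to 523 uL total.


C2 = C1 * V1 / V2
C2 = 716 * 24 / 523
C2 = 32.8566 uM

32.8566 uM


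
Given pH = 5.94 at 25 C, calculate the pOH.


pOH = 14 - pH
pOH = 14 - 5.94
pOH = 8.06

8.06


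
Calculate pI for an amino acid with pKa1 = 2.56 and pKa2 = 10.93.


pI = (pKa1 + pKa2) / 2
pI = (2.56 + 10.93) / 2
pI = 6.745

6.745


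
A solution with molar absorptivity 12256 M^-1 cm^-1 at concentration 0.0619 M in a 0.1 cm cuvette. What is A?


A = epsilon * c * l
A = 12256 * 0.0619 * 0.1
A = 75.8646

75.8646


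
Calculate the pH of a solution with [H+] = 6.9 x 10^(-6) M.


pH = -log10([H+])
pH = -log10(6.9 x 10^(-6))
pH = 5.1612

5.1612


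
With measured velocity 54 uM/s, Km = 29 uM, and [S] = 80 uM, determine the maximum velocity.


Vmax = v * (Km + [S]) / [S]
Vmax = 54 * (29 + 80) / 80
Vmax = 73.575 uM/s

73.575 uM/s


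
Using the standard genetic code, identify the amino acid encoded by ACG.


Standard genetic code lookup.
Codon ACG -> Thr

Thr


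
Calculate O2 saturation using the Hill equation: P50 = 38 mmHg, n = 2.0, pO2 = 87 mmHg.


Y = pO2^n / (P50^n + pO2^n)
Y = 87^2.0 / (38^2.0 + 87^2.0)
Y = 83.98%

83.98%


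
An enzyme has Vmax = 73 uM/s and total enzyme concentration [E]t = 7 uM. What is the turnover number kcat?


kcat = Vmax / [E]t
kcat = 73 / 7
kcat = 10.4286 s^-1

10.4286 s^-1


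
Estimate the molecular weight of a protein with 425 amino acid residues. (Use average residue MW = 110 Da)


MW = n_residues * 110 Da
MW = 425 * 110
MW = 46750 Da

46750 Da


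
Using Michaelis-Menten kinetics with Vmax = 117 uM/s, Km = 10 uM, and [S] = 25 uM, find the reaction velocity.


v = Vmax * [S] / (Km + [S])
v = 117 * 25 / (10 + 25)
v = 83.5714 uM/s

83.5714 uM/s


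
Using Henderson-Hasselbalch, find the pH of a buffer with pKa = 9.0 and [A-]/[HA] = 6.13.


pH = pKa + log10([A-]/[HA])
pH = 9.0 + log10(6.13)
pH = 9.7875

9.7875


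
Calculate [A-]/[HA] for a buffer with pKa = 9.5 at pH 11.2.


[A-]/[HA] = 10^(pH - pKa)
= 10^(11.2 - 9.5)
= 50.1187

50.1187


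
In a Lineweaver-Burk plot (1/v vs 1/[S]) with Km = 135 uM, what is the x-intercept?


x-intercept = -1/Km
= -1/135
= -0.0074 1/uM

-0.0074 1/uM


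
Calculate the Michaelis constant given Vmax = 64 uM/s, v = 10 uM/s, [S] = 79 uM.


Km = [S] * (Vmax - v) / v
Km = 79 * (64 - 10) / 10
Km = 426.6 uM

426.6 uM


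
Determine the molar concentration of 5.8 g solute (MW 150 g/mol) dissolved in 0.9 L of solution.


C = (mass / MW) / volume
C = (5.8 / 150) / 0.9
C = 0.043 M

0.043 M


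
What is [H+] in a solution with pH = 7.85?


[H+] = 10^(-pH)
[H+] = 10^(-7.85)
[H+] = 1.413e-08 M

1.413e-08 M


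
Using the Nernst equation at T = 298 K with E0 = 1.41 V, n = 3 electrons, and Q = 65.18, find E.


E = E0 - (RT/nF) * ln(Q)
E = 1.41 - (8.314 * 298 / (3 * 96485)) * ln(65.18)
E = 1.3742 V

1.3742 V


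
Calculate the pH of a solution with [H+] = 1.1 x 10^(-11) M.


pH = -log10([H+])
pH = -log10(1.1 x 10^(-11))
pH = 10.9586

10.9586


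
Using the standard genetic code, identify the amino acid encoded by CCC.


Standard genetic code lookup.
Codon CCC -> Pro

Pro


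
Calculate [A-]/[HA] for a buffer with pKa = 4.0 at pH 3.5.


[A-]/[HA] = 10^(pH - pKa)
= 10^(3.5 - 4.0)
= 0.3162

0.3162


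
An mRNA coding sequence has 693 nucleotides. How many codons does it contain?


codons = nucleotides / 3
codons = 693 / 3 = 231

231


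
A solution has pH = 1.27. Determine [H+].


[H+] = 10^(-pH)
[H+] = 10^(-1.27)
[H+] = 0.0537 M

0.0537 M


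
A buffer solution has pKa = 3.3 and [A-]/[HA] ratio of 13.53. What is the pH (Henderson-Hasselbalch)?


pH = pKa + log10([A-]/[HA])
pH = 3.3 + log10(13.53)
pH = 4.4313

4.4313


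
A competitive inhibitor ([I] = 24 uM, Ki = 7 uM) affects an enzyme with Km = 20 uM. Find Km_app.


Km_app = Km * (1 + [I]/Ki)
Km_app = 20 * (1 + 24/7)
Km_app = 88.5714 uM

88.5714 uM


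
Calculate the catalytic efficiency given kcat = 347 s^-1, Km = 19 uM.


Catalytic efficiency = kcat / Km
= 347 / 19
= 18.2632 uM^-1*s^-1

18.2632 uM^-1*s^-1


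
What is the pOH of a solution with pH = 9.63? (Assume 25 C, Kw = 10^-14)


pOH = 14 - pH
pOH = 14 - 9.63
pOH = 4.37

4.37


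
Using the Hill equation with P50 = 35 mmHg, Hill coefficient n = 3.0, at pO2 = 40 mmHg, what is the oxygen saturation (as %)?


Y = pO2^n / (P50^n + pO2^n)
Y = 40^3.0 / (35^3.0 + 40^3.0)
Y = 59.88%

59.88%


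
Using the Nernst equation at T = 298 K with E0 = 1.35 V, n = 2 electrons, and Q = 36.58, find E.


E = E0 - (RT/nF) * ln(Q)
E = 1.35 - (8.314 * 298 / (2 * 96485)) * ln(36.58)
E = 1.3038 V

1.3038 V


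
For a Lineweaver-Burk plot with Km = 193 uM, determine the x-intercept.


x-intercept = -1/Km
= -1/193
= -0.0052 1/uM

-0.0052 1/uM


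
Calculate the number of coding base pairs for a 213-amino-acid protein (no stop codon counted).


Each amino acid = 1 codon = 3 bp
bp = 213 * 3 = 639 bp

639 bp


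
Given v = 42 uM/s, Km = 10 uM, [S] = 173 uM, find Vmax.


Vmax = v * (Km + [S]) / [S]
Vmax = 42 * (10 + 173) / 173
Vmax = 44.4277 uM/s

44.4277 uM/s


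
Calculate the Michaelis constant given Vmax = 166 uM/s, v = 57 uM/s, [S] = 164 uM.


Km = [S] * (Vmax - v) / v
Km = 164 * (166 - 57) / 57
Km = 313.614 uM

313.614 uM


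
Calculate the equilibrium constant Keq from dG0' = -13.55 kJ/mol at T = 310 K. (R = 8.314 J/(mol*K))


Keq = exp(-dG0 * 1000 / (R * T))
Keq = exp(-(-13.55) * 1000 / (8.314 * 310))
Keq = 191.9737

191.9737


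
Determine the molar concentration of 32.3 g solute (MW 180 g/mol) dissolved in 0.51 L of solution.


C = (mass / MW) / volume
C = (32.3 / 180) / 0.51
C = 0.3519 M

0.3519 M


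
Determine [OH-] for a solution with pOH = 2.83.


[OH-] = 10^(-pOH)
[OH-] = 10^(-2.83)
[OH-] = 0.0015 M

0.0015 M


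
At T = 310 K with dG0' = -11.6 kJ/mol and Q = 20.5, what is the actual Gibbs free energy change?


dG = dG0' + RT * ln(Q) / 1000
dG = -11.6 + 8.314 * 310 * ln(20.5) / 1000
dG = -3.8153 kJ/mol

-3.8153 kJ/mol


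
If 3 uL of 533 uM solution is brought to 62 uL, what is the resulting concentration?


C2 = C1 * V1 / V2
C2 = 533 * 3 / 62
C2 = 25.7903 uM

25.7903 uM


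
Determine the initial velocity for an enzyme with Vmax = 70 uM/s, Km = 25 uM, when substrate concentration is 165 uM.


v = Vmax * [S] / (Km + [S])
v = 70 * 165 / (25 + 165)
v = 60.7895 uM/s

60.7895 uM/s


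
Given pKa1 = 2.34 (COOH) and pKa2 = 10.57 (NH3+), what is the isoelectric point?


pI = (pKa1 + pKa2) / 2
pI = (2.34 + 10.57) / 2
pI = 6.455

6.455


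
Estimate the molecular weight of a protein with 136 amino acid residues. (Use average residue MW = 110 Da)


MW = n_residues * 110 Da
MW = 136 * 110
MW = 14960 Da

14960 Da


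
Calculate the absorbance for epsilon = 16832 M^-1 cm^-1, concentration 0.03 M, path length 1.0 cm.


A = epsilon * c * l
A = 16832 * 0.03 * 1.0
A = 504.96

504.96


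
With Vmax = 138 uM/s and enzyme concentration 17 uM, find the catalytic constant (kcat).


kcat = Vmax / [E]t
kcat = 138 / 17
kcat = 8.1176 s^-1

8.1176 s^-1


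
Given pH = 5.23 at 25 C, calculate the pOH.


pOH = 14 - pH
pOH = 14 - 5.23
pOH = 8.77

8.77


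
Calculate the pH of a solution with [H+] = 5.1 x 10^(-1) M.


pH = -log10([H+])
pH = -log10(5.1 x 10^(-1))
pH = 0.2924

0.2924


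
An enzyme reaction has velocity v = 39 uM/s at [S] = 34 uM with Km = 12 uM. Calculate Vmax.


Vmax = v * (Km + [S]) / [S]
Vmax = 39 * (12 + 34) / 34
Vmax = 52.7647 uM/s

52.7647 uM/s


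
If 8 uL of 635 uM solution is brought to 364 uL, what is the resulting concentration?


C2 = C1 * V1 / V2
C2 = 635 * 8 / 364
C2 = 13.956 uM

13.956 uM


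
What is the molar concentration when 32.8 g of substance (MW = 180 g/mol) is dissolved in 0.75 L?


C = (mass / MW) / volume
C = (32.8 / 180) / 0.75
C = 0.243 M

0.243 M


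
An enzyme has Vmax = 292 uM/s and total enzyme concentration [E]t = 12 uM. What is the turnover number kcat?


kcat = Vmax / [E]t
kcat = 292 / 12
kcat = 24.3333 s^-1

24.3333 s^-1


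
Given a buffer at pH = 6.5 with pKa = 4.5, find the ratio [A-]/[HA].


[A-]/[HA] = 10^(pH - pKa)
= 10^(6.5 - 4.5)
= 100.0

100.0


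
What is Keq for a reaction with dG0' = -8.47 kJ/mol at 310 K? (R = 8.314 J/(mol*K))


Keq = exp(-dG0 * 1000 / (R * T))
Keq = exp(-(-8.47) * 1000 / (8.314 * 310))
Keq = 26.7446

26.7446


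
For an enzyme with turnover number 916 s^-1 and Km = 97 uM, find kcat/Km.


Catalytic efficiency = kcat / Km
= 916 / 97
= 9.4433 uM^-1*s^-1

9.4433 uM^-1*s^-1


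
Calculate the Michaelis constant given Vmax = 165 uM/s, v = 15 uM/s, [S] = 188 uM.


Km = [S] * (Vmax - v) / v
Km = 188 * (165 - 15) / 15
Km = 1880.0 uM

1880.0 uM


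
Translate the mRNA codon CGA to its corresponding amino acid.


Standard genetic code lookup.
Codon CGA -> Arg

Arg


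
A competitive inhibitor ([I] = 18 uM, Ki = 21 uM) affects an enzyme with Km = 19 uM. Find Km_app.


Km_app = Km * (1 + [I]/Ki)
Km_app = 19 * (1 + 18/21)
Km_app = 35.2857 uM

35.2857 uM


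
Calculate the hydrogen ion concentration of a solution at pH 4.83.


[H+] = 10^(-pH)
[H+] = 10^(-4.83)
[H+] = 1.479e-05 M

1.479e-05 M


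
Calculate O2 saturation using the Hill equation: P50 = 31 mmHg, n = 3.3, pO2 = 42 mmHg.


Y = pO2^n / (P50^n + pO2^n)
Y = 42^3.3 / (31^3.3 + 42^3.3)
Y = 73.15%

73.15%


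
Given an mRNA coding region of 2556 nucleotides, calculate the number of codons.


codons = nucleotides / 3
codons = 2556 / 3 = 852

852


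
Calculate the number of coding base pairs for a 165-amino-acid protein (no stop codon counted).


Each amino acid = 1 codon = 3 bp
bp = 165 * 3 = 495 bp

495 bp


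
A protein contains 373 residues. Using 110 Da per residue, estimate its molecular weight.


MW = n_residues * 110 Da
MW = 373 * 110
MW = 41030 Da

41030 Da


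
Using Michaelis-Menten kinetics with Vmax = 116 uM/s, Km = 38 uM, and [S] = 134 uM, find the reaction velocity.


v = Vmax * [S] / (Km + [S])
v = 116 * 134 / (38 + 134)
v = 90.3721 uM/s

90.3721 uM/s


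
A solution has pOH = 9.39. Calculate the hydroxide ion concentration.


[OH-] = 10^(-pOH)
[OH-] = 10^(-9.39)
[OH-] = 4.074e-10 M

4.074e-10 M


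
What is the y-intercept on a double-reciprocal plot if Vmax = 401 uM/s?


y-intercept = 1/Vmax
= 1/401
= 0.0025 s/uM

0.0025 s/uM


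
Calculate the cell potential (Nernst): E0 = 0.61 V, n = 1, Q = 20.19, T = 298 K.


E = E0 - (RT/nF) * ln(Q)
E = 0.61 - (8.314 * 298 / (1 * 96485)) * ln(20.19)
E = 0.5328 V

0.5328 V


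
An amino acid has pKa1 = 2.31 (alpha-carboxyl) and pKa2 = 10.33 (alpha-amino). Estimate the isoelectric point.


pI = (pKa1 + pKa2) / 2
pI = (2.31 + 10.33) / 2
pI = 6.32

6.32


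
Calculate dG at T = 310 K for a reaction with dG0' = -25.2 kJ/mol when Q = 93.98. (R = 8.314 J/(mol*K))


dG = dG0' + RT * ln(Q) / 1000
dG = -25.2 + 8.314 * 310 * ln(93.98) / 1000
dG = -13.4909 kJ/mol

-13.4909 kJ/mol


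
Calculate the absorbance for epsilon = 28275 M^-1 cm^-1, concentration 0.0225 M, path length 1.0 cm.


A = epsilon * c * l
A = 28275 * 0.0225 * 1.0
A = 636.1875

636.1875


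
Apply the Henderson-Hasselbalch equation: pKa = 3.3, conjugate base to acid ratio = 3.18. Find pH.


pH = pKa + log10([A-]/[HA])
pH = 3.3 + log10(3.18)
pH = 3.8024

3.8024


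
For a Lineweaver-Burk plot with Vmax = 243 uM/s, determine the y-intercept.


y-intercept = 1/Vmax
= 1/243
= 0.0041 s/uM

0.0041 s/uM


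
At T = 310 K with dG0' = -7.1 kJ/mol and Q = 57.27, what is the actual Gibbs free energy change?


dG = dG0' + RT * ln(Q) / 1000
dG = -7.1 + 8.314 * 310 * ln(57.27) / 1000
dG = 3.3325 kJ/mol

3.3325 kJ/mol


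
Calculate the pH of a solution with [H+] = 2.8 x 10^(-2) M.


pH = -log10([H+])
pH = -log10(2.8 x 10^(-2))
pH = 1.5528

1.5528


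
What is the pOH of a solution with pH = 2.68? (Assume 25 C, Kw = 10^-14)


pOH = 14 - pH
pOH = 14 - 2.68
pOH = 11.32

11.32


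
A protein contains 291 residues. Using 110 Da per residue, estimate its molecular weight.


MW = n_residues * 110 Da
MW = 291 * 110
MW = 32010 Da

32010 Da


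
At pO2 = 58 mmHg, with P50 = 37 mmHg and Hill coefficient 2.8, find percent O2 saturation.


Y = pO2^n / (P50^n + pO2^n)
Y = 58^2.8 / (37^2.8 + 58^2.8)
Y = 77.88%

77.88%


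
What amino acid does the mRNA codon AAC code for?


Standard genetic code lookup.
Codon AAC -> Asn

Asn


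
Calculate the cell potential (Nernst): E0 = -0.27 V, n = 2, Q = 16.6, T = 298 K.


E = E0 - (RT/nF) * ln(Q)
E = -0.27 - (8.314 * 298 / (2 * 96485)) * ln(16.6)
E = -0.3061 V

-0.3061 V


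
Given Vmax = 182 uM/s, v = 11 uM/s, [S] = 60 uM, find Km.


Km = [S] * (Vmax - v) / v
Km = 60 * (182 - 11) / 11
Km = 932.7273 uM

932.7273 uM


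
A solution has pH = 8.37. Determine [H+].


[H+] = 10^(-pH)
[H+] = 10^(-8.37)
[H+] = 4.266e-09 M

4.266e-09 M


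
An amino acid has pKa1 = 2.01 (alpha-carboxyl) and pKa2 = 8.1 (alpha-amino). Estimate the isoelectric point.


pI = (pKa1 + pKa2) / 2
pI = (2.01 + 8.1) / 2
pI = 5.055

5.055


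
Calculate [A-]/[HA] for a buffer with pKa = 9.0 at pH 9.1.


[A-]/[HA] = 10^(pH - pKa)
= 10^(9.1 - 9.0)
= 1.2589

1.2589


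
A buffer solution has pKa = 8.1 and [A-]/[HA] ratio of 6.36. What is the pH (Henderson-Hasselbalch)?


pH = pKa + log10([A-]/[HA])
pH = 8.1 + log10(6.36)
pH = 8.9035

8.9035


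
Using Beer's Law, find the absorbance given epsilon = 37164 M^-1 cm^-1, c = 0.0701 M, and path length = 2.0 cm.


A = epsilon * c * l
A = 37164 * 0.0701 * 2.0
A = 5210.3928

5210.3928


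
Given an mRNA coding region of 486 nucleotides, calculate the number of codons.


codons = nucleotides / 3
codons = 486 / 3 = 162

162


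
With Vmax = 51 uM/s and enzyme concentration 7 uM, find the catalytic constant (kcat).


kcat = Vmax / [E]t
kcat = 51 / 7
kcat = 7.2857 s^-1

7.2857 s^-1


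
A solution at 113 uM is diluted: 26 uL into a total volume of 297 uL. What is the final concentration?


C2 = C1 * V1 / V2
C2 = 113 * 26 / 297
C2 = 9.8923 uM

9.8923 uM


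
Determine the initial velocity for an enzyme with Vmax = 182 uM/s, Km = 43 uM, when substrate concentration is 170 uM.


v = Vmax * [S] / (Km + [S])
v = 182 * 170 / (43 + 170)
v = 145.2582 uM/s

145.2582 uM/s


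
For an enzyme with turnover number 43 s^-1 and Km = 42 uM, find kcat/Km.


Catalytic efficiency = kcat / Km
= 43 / 42
= 1.0238 uM^-1*s^-1

1.0238 uM^-1*s^-1


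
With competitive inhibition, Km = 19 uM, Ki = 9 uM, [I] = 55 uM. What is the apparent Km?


Km_app = Km * (1 + [I]/Ki)
Km_app = 19 * (1 + 55/9)
Km_app = 135.1111 uM

135.1111 uM


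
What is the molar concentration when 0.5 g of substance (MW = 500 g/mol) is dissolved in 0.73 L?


C = (mass / MW) / volume
C = (0.5 / 500) / 0.73
C = 0.0014 M

0.0014 M


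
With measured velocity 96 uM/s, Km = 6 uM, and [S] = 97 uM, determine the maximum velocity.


Vmax = v * (Km + [S]) / [S]
Vmax = 96 * (6 + 97) / 97
Vmax = 101.9381 uM/s

101.9381 uM/s


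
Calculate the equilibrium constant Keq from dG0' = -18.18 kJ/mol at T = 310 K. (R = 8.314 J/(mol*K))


Keq = exp(-dG0 * 1000 / (R * T))
Keq = exp(-(-18.18) * 1000 / (8.314 * 310))
Keq = 1157.2296

1157.2296


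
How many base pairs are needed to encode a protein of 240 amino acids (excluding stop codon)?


Each amino acid = 1 codon = 3 bp
bp = 240 * 3 = 720 bp

720 bp


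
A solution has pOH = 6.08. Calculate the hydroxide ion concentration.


[OH-] = 10^(-pOH)
[OH-] = 10^(-6.08)
[OH-] = 8.318e-07 M

8.318e-07 M


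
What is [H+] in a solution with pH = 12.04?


[H+] = 10^(-pH)
[H+] = 10^(-12.04)
[H+] = 9.120e-13 M

9.120e-13 M


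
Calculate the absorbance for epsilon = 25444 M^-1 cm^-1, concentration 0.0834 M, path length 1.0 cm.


A = epsilon * c * l
A = 25444 * 0.0834 * 1.0
A = 2122.0296

2122.0296


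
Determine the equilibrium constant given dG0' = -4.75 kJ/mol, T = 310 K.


Keq = exp(-dG0 * 1000 / (R * T))
Keq = exp(-(-4.75) * 1000 / (8.314 * 310))
Keq = 6.3154

6.3154


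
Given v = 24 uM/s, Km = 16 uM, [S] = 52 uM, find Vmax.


Vmax = v * (Km + [S]) / [S]
Vmax = 24 * (16 + 52) / 52
Vmax = 31.3846 uM/s

31.3846 uM/s


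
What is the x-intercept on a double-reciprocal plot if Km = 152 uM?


x-intercept = -1/Km
= -1/152
= -0.0066 1/uM

-0.0066 1/uM


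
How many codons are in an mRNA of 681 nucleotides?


codons = nucleotides / 3
codons = 681 / 3 = 227

227


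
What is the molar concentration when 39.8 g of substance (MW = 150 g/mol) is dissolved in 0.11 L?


C = (mass / MW) / volume
C = (39.8 / 150) / 0.11
C = 2.4121 M

2.4121 M


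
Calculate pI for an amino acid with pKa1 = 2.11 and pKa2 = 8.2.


pI = (pKa1 + pKa2) / 2
pI = (2.11 + 8.2) / 2
pI = 5.155

5.155


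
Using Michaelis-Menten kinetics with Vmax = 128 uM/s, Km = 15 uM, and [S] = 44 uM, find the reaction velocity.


v = Vmax * [S] / (Km + [S])
v = 128 * 44 / (15 + 44)
v = 95.4576 uM/s

95.4576 uM/s


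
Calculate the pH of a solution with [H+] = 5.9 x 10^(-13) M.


pH = -log10([H+])
pH = -log10(5.9 x 10^(-13))
pH = 12.2291

12.2291


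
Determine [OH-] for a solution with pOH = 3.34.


[OH-] = 10^(-pOH)
[OH-] = 10^(-3.34)
[OH-] = 4.571e-04 M

4.571e-04 M


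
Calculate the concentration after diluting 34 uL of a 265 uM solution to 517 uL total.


C2 = C1 * V1 / V2
C2 = 265 * 34 / 517
C2 = 17.4275 uM

17.4275 uM


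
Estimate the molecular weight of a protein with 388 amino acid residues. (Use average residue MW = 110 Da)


MW = n_residues * 110 Da
MW = 388 * 110
MW = 42680 Da

42680 Da


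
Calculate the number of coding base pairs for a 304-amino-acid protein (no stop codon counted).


Each amino acid = 1 codon = 3 bp
bp = 304 * 3 = 912 bp

912 bp


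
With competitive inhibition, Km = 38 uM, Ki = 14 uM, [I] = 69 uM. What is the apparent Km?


Km_app = Km * (1 + [I]/Ki)
Km_app = 38 * (1 + 69/14)
Km_app = 225.2857 uM

225.2857 uM


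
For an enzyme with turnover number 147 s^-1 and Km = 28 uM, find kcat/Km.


Catalytic efficiency = kcat / Km
= 147 / 28
= 5.25 uM^-1*s^-1

5.25 uM^-1*s^-1


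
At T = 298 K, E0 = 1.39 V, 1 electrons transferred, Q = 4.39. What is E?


E = E0 - (RT/nF) * ln(Q)
E = 1.39 - (8.314 * 298 / (1 * 96485)) * ln(4.39)
E = 1.352 V

1.352 V


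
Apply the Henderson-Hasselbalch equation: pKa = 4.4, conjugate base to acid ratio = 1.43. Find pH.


pH = pKa + log10([A-]/[HA])
pH = 4.4 + log10(1.43)
pH = 4.5553

4.5553


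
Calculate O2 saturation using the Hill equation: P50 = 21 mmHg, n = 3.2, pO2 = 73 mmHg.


Y = pO2^n / (P50^n + pO2^n)
Y = 73^3.2 / (21^3.2 + 73^3.2)
Y = 98.18%

98.18%


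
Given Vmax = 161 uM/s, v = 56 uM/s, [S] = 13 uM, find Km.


Km = [S] * (Vmax - v) / v
Km = 13 * (161 - 56) / 56
Km = 24.375 uM

24.375 uM


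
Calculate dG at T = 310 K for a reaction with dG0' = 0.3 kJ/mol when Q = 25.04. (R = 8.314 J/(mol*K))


dG = dG0' + RT * ln(Q) / 1000
dG = 0.3 + 8.314 * 310 * ln(25.04) / 1000
dG = 8.6003 kJ/mol

8.6003 kJ/mol


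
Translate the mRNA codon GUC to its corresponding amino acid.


Standard genetic code lookup.
Codon GUC -> Val

Val


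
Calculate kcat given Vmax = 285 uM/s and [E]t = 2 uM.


kcat = Vmax / [E]t
kcat = 285 / 2
kcat = 142.5 s^-1

142.5 s^-1


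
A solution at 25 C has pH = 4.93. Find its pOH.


pOH = 14 - pH
pOH = 14 - 4.93
pOH = 9.07

9.07


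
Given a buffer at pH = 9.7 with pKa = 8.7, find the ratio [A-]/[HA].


[A-]/[HA] = 10^(pH - pKa)
= 10^(9.7 - 8.7)
= 10.0

10.0


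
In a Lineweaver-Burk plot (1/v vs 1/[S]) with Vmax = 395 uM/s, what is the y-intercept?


y-intercept = 1/Vmax
= 1/395
= 0.0025 s/uM

0.0025 s/uM


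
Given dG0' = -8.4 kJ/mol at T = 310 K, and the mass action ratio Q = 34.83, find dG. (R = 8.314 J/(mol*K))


dG = dG0' + RT * ln(Q) / 1000
dG = -8.4 + 8.314 * 310 * ln(34.83) / 1000
dG = 0.7508 kJ/mol

0.7508 kJ/mol


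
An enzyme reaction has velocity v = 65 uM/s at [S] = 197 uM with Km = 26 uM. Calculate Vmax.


Vmax = v * (Km + [S]) / [S]
Vmax = 65 * (26 + 197) / 197
Vmax = 73.5787 uM/s

73.5787 uM/s


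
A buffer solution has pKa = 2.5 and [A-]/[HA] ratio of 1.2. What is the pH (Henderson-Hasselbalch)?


pH = pKa + log10([A-]/[HA])
pH = 2.5 + log10(1.2)
pH = 2.5792

2.5792


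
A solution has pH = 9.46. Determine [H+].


[H+] = 10^(-pH)
[H+] = 10^(-9.46)
[H+] = 3.467e-10 M

3.467e-10 M


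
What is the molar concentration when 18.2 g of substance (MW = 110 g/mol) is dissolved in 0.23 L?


C = (mass / MW) / volume
C = (18.2 / 110) / 0.23
C = 0.7194 M

0.7194 M


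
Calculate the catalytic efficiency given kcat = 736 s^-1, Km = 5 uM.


Catalytic efficiency = kcat / Km
= 736 / 5
= 147.2 uM^-1*s^-1

147.2 uM^-1*s^-1


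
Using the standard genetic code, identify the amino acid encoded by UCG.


Standard genetic code lookup.
Codon UCG -> Ser

Ser


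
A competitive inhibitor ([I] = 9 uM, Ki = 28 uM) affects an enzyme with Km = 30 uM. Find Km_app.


Km_app = Km * (1 + [I]/Ki)
Km_app = 30 * (1 + 9/28)
Km_app = 39.6429 uM

39.6429 uM


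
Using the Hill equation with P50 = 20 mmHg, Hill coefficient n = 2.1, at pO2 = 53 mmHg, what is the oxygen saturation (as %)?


Y = pO2^n / (P50^n + pO2^n)
Y = 53^2.1 / (20^2.1 + 53^2.1)
Y = 88.56%

88.56%


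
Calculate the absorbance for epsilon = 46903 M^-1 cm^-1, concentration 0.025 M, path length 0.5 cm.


A = epsilon * c * l
A = 46903 * 0.025 * 0.5
A = 586.2875

586.2875


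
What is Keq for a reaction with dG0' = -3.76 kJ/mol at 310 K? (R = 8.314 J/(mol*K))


Keq = exp(-dG0 * 1000 / (R * T))
Keq = exp(-(-3.76) * 1000 / (8.314 * 310))
Keq = 4.3011

4.3011


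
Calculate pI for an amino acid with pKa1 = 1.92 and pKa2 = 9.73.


pI = (pKa1 + pKa2) / 2
pI = (1.92 + 9.73) / 2
pI = 5.825

5.825


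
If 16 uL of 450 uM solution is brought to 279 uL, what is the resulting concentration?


C2 = C1 * V1 / V2
C2 = 450 * 16 / 279
C2 = 25.8065 uM

25.8065 uM


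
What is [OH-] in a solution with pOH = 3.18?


[OH-] = 10^(-pOH)
[OH-] = 10^(-3.18)
[OH-] = 6.607e-04 M

6.607e-04 M


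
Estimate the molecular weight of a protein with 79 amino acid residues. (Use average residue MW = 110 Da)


MW = n_residues * 110 Da
MW = 79 * 110
MW = 8690 Da

8690 Da
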